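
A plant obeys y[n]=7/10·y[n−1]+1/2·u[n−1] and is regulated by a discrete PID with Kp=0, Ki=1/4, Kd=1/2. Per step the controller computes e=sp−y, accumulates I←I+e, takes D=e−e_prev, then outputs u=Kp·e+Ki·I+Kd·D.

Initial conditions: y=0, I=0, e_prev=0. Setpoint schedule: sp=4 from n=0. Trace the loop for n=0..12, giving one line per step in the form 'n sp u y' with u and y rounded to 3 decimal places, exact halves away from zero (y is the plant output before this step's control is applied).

0 4 3.000 0.000
1 4 0.875 1.500
2 4 2.259 1.488
3 4 2.369 2.171
4 4 2.768 2.704
5 4 2.929 3.277
6 4 3.035 3.758
7 4 3.044 4.148
8 4 2.994 4.426
9 4 2.899 4.595
10 4 2.782 4.666
11 4 2.657 4.657
12 4 2.540 4.588

(exact arithmetic carried between steps; '≈' marks a value shown rounded to 6 d.p. or computed from one; I and e_prev carry over from the previous line; the table rounds u and y to 3 d.p., halves away from zero)
n=0: y=0, sp=4, e=sp−y=4; I=4, D=e−e_prev=4; u=0·4+1/4·4+1/2·4=3; next y=7/10·0+1/2·3=1.5
n=1: y=1.5, sp=4, e=sp−y=2.5; I=6.5, D=e−e_prev=-1.5; u=0·2.5+1/4·6.5+1/2·(-1.5)=0.875; next y=7/10·1.5+1/2·0.875=1.4875
n=2: y=1.4875, sp=4, e=sp−y=2.5125; I=9.0125, D=e−e_prev=0.0125; u=0·2.5125+1/4·9.0125+1/2·0.0125=2.259375; next y=7/10·1.4875+1/2·2.259375≈2.170938
n=3: y≈2.170938, sp=4, e=sp−y≈1.829063; I≈10.841563, D=e−e_prev≈-0.683438; u=0·1.829063+1/4·10.841563+1/2·(-0.683438)≈2.368672; next y=7/10·2.170938+1/2·2.368672≈2.703992
n=4: y≈2.703992, sp=4, e=sp−y≈1.296008; I≈12.137570, D=e−e_prev≈-0.533055; u=0·1.296008+1/4·12.137570+1/2·(-0.533055)≈2.767865; next y=7/10·2.703992+1/2·2.767865≈3.276727
n=5: y≈3.276727, sp=4, e=sp−y≈0.723273; I≈12.860843, D=e−e_prev≈-0.572735; u=0·0.723273+1/4·12.860843+1/2·(-0.572735)≈2.928843; next y=7/10·3.276727+1/2·2.928843≈3.758131
n=6: y≈3.758131, sp=4, e=sp−y≈0.241869; I≈13.102713, D=e−e_prev≈-0.481404; u=0·0.241869+1/4·13.102713+1/2·(-0.481404)≈3.034976; next y=7/10·3.758131+1/2·3.034976≈4.148180
n=7: y≈4.148180, sp=4, e=sp−y≈-0.148180; I≈12.954533, D=e−e_prev≈-0.390049; u=0·(-0.148180)+1/4·12.954533+1/2·(-0.390049)≈3.043609; next y=7/10·4.148180+1/2·3.043609≈4.425530
n=8: y≈4.425530, sp=4, e=sp−y≈-0.425530; I≈12.529003, D=e−e_prev≈-0.277350; u=0·(-0.425530)+1/4·12.529003+1/2·(-0.277350)≈2.993575; next y=7/10·4.425530+1/2·2.993575≈4.594659
n=9: y≈4.594659, sp=4, e=sp−y≈-0.594659; I≈11.934344, D=e−e_prev≈-0.169129; u=0·(-0.594659)+1/4·11.934344+1/2·(-0.169129)≈2.899022; next y=7/10·4.594659+1/2·2.899022≈4.665772
n=10: y≈4.665772, sp=4, e=sp−y≈-0.665772; I≈11.268572, D=e−e_prev≈-0.071113; u=0·(-0.665772)+1/4·11.268572+1/2·(-0.071113)≈2.781586; next y=7/10·4.665772+1/2·2.781586≈4.656834
n=11: y≈4.656834, sp=4, e=sp−y≈-0.656834; I≈10.611738, D=e−e_prev≈0.008938; u=0·(-0.656834)+1/4·10.611738+1/2·0.008938≈2.657404; next y=7/10·4.656834+1/2·2.657404≈4.588485
n=12: y≈4.588485, sp=4, e=sp−y≈-0.588485; I≈10.023253, D=e−e_prev≈0.068348; u=0·(-0.588485)+1/4·10.023253+1/2·0.068348≈2.539987; next y=7/10·4.588485+1/2·2.539987≈4.481933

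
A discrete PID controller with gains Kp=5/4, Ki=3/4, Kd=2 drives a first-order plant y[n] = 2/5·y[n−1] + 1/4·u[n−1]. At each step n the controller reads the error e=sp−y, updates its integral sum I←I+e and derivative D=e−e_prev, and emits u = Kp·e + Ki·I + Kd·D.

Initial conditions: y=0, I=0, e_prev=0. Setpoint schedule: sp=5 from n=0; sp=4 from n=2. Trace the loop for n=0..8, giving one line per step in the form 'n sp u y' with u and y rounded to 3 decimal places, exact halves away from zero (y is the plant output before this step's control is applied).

0 5 20.000 0.000
1 5 -6.250 5.000
2 4 18.000 0.438
3 4 -3.403 4.675
4 4 19.189 1.019
5 4 -2.630 5.205
6 4 19.959 1.424
7 4 -2.210 5.560
8 4 20.444 1.671

(exact arithmetic carried between steps; '≈' marks a value shown rounded to 6 d.p. or computed from one; I and e_prev carry over from the previous line; the table rounds u and y to 3 d.p., halves away from zero)
n=0: y=0, sp=5, e=sp−y=5; I=5, D=e−e_prev=5; u=5/4·5+3/4·5+2·5=20; next y=2/5·0+1/4·20=5
n=1: y=5, sp=5, e=sp−y=0; I=5, D=e−e_prev=-5; u=5/4·0+3/4·5+2·(-5)=-6.25; next y=2/5·5+1/4·(-6.25)=0.4375
n=2: y=0.4375, sp=4, e=sp−y=3.5625; I=8.5625, D=e−e_prev=3.5625; u=5/4·3.5625+3/4·8.5625+2·3.5625=18; next y=2/5·0.4375+1/4·18=4.675
n=3: y=4.675, sp=4, e=sp−y=-0.675; I=7.8875, D=e−e_prev=-4.2375; u=5/4·(-0.675)+3/4·7.8875+2·(-4.2375)=-3.403125; next y=2/5·4.675+1/4·(-3.403125)≈1.019219
n=4: y≈1.019219, sp=4, e=sp−y≈2.980781; I≈10.868281, D=e−e_prev≈3.655781; u=5/4·2.980781+3/4·10.868281+2·3.655781≈19.18875; next y=2/5·1.019219+1/4·19.18875≈5.204875
n=5: y=5.204875, sp=4, e=sp−y=-1.204875; I≈9.663406, D=e−e_prev≈-4.185656; u=5/4·(-1.204875)+3/4·9.663406+2·(-4.185656)≈-2.629852; next y=2/5·5.204875+1/4·(-2.629852)≈1.424487
n=6: y≈1.424487, sp=4, e=sp−y≈2.575513; I≈12.238919, D=e−e_prev≈3.780388; u=5/4·2.575513+3/4·12.238919+2·3.780388≈19.959356; next y=2/5·1.424487+1/4·19.959356≈5.559634
n=7: y≈5.559634, sp=4, e=sp−y≈-1.559634; I≈10.679285, D=e−e_prev≈-4.135147; u=5/4·(-1.559634)+3/4·10.679285+2·(-4.135147)≈-2.210372; next y=2/5·5.559634+1/4·(-2.210372)≈1.671261
n=8: y≈1.671261, sp=4, e=sp−y≈2.328739; I≈13.008025, D=e−e_prev≈3.888373; u=5/4·2.328739+3/4·13.008025+2·3.888373≈20.443690; next y=2/5·1.671261+1/4·20.443690≈5.779427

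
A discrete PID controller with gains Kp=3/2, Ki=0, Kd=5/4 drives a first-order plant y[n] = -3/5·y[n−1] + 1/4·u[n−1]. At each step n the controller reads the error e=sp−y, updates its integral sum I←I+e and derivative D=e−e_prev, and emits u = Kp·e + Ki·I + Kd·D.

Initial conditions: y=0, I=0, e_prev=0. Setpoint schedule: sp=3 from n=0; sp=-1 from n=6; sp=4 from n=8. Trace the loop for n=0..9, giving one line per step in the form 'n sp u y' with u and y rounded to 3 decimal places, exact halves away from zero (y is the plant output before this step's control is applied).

0 3 8.250 0.000
1 3 -1.172 2.063
2 3 11.287 -1.530
3 3 -7.698 3.740
4 3 20.638 -4.169
5 3 -21.778 7.661
6 -1 30.688 -10.041
7 -1 -51.717 13.697
8 4 87.525 -21.147
9 4 -115.500 34.570

(exact arithmetic carried between steps; '≈' marks a value shown rounded to 6 d.p. or computed from one; I and e_prev carry over from the previous line; the table rounds u and y to 3 d.p., halves away from zero)
n=0: y=0, sp=3, e=sp−y=3; I=3, D=e−e_prev=3; u=3/2·3+0·3+5/4·3=8.25; next y=-3/5·0+1/4·8.25=2.0625
n=1: y=2.0625, sp=3, e=sp−y=0.9375; I=3.9375, D=e−e_prev=-2.0625; u=3/2·0.9375+0·3.9375+5/4·(-2.0625)=-1.171875; next y=-3/5·2.0625+1/4·(-1.171875)≈-1.530469
n=2: y≈-1.530469, sp=3, e=sp−y≈4.530469; I≈8.467969, D=e−e_prev≈3.592969; u=3/2·4.530469+0·8.467969+5/4·3.592969≈11.286914; next y=-3/5·(-1.530469)+1/4·11.286914≈3.740010
n=3: y≈3.740010, sp=3, e=sp−y≈-0.740010; I≈7.727959, D=e−e_prev≈-5.270479; u=3/2·(-0.740010)+0·7.727959+5/4·(-5.270479)≈-7.698113; next y=-3/5·3.740010+1/4·(-7.698113)≈-4.168534
n=4: y≈-4.168534, sp=3, e=sp−y≈7.168534; I≈14.896493, D=e−e_prev≈7.908544; u=3/2·7.168534+0·14.896493+5/4·7.908544≈20.638481; next y=-3/5·(-4.168534)+1/4·20.638481≈7.660741
n=5: y≈7.660741, sp=3, e=sp−y≈-4.660741; I≈10.235752, D=e−e_prev≈-11.829275; u=3/2·(-4.660741)+0·10.235752+5/4·(-11.829275)≈-21.777704; next y=-3/5·7.660741+1/4·(-21.777704)≈-10.040870
n=6: y≈-10.040870, sp=-1, e=sp−y≈9.040870; I≈19.276623, D=e−e_prev≈13.701611; u=3/2·9.040870+0·19.276623+5/4·13.701611≈30.688320; next y=-3/5·(-10.040870)+1/4·30.688320≈13.696602
n=7: y≈13.696602, sp=-1, e=sp−y≈-14.696602; I≈4.580021, D=e−e_prev≈-23.737473; u=3/2·(-14.696602)+0·4.580021+5/4·(-23.737473)≈-51.716744; next y=-3/5·13.696602+1/4·(-51.716744)≈-21.147147
n=8: y≈-21.147147, sp=4, e=sp−y≈25.147147; I≈29.727168, D=e−e_prev≈39.843750; u=3/2·25.147147+0·29.727168+5/4·39.843750≈87.525408; next y=-3/5·(-21.147147)+1/4·87.525408≈34.569640
n=9: y≈34.569640, sp=4, e=sp−y≈-30.569640; I≈-0.842472, D=e−e_prev≈-55.716788; u=3/2·(-30.569640)+0·(-0.842472)+5/4·(-55.716788)≈-115.500445; next y=-3/5·34.569640+1/4·(-115.500445)≈-49.616896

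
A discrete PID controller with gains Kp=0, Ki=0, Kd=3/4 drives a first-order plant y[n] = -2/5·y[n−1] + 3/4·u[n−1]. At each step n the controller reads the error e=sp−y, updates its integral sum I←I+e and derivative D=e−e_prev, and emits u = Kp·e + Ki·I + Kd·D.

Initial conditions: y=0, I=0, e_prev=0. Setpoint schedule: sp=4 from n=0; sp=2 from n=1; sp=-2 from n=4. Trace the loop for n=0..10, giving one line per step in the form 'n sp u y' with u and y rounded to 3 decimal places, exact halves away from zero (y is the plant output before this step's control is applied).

(exact arithmetic carried between steps; '≈' marks a value shown rounded to 6 d.p. or computed from one; I and e_prev carry over from the previous line; the table rounds u and y to 3 d.p., halves away from zero)
n=0: y=0, sp=4, e=sp−y=4; I=4, D=e−e_prev=4; u=0·4+0·4+3/4·4=3; next y=-2/5·0+3/4·3=2.25
n=1: y=2.25, sp=2, e=sp−y=-0.25; I=3.75, D=e−e_prev=-4.25; u=0·(-0.25)+0·3.75+3/4·(-4.25)=-3.1875; next y=-2/5·2.25+3/4·(-3.1875)=-3.290625
n=2: y=-3.290625, sp=2, e=sp−y=5.290625; I=9.040625, D=e−e_prev=5.540625; u=0·5.290625+0·9.040625+3/4·5.540625≈4.155469; next y=-2/5·(-3.290625)+3/4·4.155469≈4.432852
n=3: y≈4.432852, sp=2, e=sp−y≈-2.432852; I≈6.607773, D=e−e_prev≈-7.723477; u=0·(-2.432852)+0·6.607773+3/4·(-7.723477)≈-5.792607; next y=-2/5·4.432852+3/4·(-5.792607)≈-6.117596
n=4: y≈-6.117596, sp=-2, e=sp−y≈4.117596; I≈10.725370, D=e−e_prev≈6.550448; u=0·4.117596+0·10.725370+3/4·6.550448≈4.912836; next y=-2/5·(-6.117596)+3/4·4.912836≈6.131665
n=5: y≈6.131665, sp=-2, e=sp−y≈-8.131665; I≈2.593704, D=e−e_prev≈-12.249262; u=0·(-8.131665)+0·2.593704+3/4·(-12.249262)≈-9.186946; next y=-2/5·6.131665+3/4·(-9.186946)≈-9.342876
n=6: y≈-9.342876, sp=-2, e=sp−y≈7.342876; I≈9.936580, D=e−e_prev≈15.474541; u=0·7.342876+0·9.936580+3/4·15.474541≈11.605906; next y=-2/5·(-9.342876)+3/4·11.605906≈12.441580
n=7: y≈12.441580, sp=-2, e=sp−y≈-14.441580; I≈-4.505000, D=e−e_prev≈-21.784455; u=0·(-14.441580)+0·(-4.505000)+3/4·(-21.784455)≈-16.338342; next y=-2/5·12.441580+3/4·(-16.338342)≈-17.230388
n=8: y≈-17.230388, sp=-2, e=sp−y≈15.230388; I≈10.725388, D=e−e_prev≈29.671968; u=0·15.230388+0·10.725388+3/4·29.671968≈22.253976; next y=-2/5·(-17.230388)+3/4·22.253976≈23.582637
n=9: y≈23.582637, sp=-2, e=sp−y≈-25.582637; I≈-14.857249, D=e−e_prev≈-40.813025; u=0·(-25.582637)+0·(-14.857249)+3/4·(-40.813025)≈-30.609769; next y=-2/5·23.582637+3/4·(-30.609769)≈-32.390381
n=10: y≈-32.390381, sp=-2, e=sp−y≈30.390381; I≈15.533133, D=e−e_prev≈55.973018; u=0·30.390381+0·15.533133+3/4·55.973018≈41.979764; next y=-2/5·(-32.390381)+3/4·41.979764≈44.440975

0 4 3.000 0.000
1 2 -3.188 2.250
2 2 4.155 -3.291
3 2 -5.793 4.433
4 -2 4.913 -6.118
5 -2 -9.187 6.132
6 -2 11.606 -9.343
7 -2 -16.338 12.442
8 -2 22.254 -17.230
9 -2 -30.610 23.583
10 -2 41.980 -32.390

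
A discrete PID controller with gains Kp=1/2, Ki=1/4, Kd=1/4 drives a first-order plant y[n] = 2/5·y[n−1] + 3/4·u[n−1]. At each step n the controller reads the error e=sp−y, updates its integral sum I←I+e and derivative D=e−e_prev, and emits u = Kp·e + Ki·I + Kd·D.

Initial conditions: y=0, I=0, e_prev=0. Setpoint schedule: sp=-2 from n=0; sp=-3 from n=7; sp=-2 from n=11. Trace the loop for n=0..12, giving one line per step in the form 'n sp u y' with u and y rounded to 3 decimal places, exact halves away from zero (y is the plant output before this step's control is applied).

(exact arithmetic carried between steps; '≈' marks a value shown rounded to 6 d.p. or computed from one; I and e_prev carry over from the previous line; the table rounds u and y to 3 d.p., halves away from zero)
n=0: y=0, sp=-2, e=sp−y=-2; I=-2, D=e−e_prev=-2; u=1/2·(-2)+1/4·(-2)+1/4·(-2)=-2; next y=2/5·0+3/4·(-2)=-1.5
n=1: y=-1.5, sp=-2, e=sp−y=-0.5; I=-2.5, D=e−e_prev=1.5; u=1/2·(-0.5)+1/4·(-2.5)+1/4·1.5=-0.5; next y=2/5·(-1.5)+3/4·(-0.5)=-0.975
n=2: y=-0.975, sp=-2, e=sp−y=-1.025; I=-3.525, D=e−e_prev=-0.525; u=1/2·(-1.025)+1/4·(-3.525)+1/4·(-0.525)=-1.525; next y=2/5·(-0.975)+3/4·(-1.525)=-1.53375
n=3: y=-1.53375, sp=-2, e=sp−y=-0.46625; I=-3.99125, D=e−e_prev=0.55875; u=1/2·(-0.46625)+1/4·(-3.99125)+1/4·0.55875=-1.09125; next y=2/5·(-1.53375)+3/4·(-1.09125)≈-1.431938
n=4: y≈-1.431938, sp=-2, e=sp−y≈-0.568063; I≈-4.559313, D=e−e_prev≈-0.101813; u=1/2·(-0.568063)+1/4·(-4.559313)+1/4·(-0.101813)≈-1.449313; next y=2/5·(-1.431938)+3/4·(-1.449313)≈-1.659759
n=5: y≈-1.659759, sp=-2, e=sp−y≈-0.340241; I≈-4.899553, D=e−e_prev≈0.227822; u=1/2·(-0.340241)+1/4·(-4.899553)+1/4·0.227822≈-1.338053; next y=2/5·(-1.659759)+3/4·(-1.338053)≈-1.667444
n=6: y≈-1.667444, sp=-2, e=sp−y≈-0.332556; I≈-5.232110, D=e−e_prev≈0.007684; u=1/2·(-0.332556)+1/4·(-5.232110)+1/4·0.007684≈-1.472385; next y=2/5·(-1.667444)+3/4·(-1.472385)≈-1.771266
n=7: y≈-1.771266, sp=-3, e=sp−y≈-1.228734; I≈-6.460844, D=e−e_prev≈-0.896178; u=1/2·(-1.228734)+1/4·(-6.460844)+1/4·(-0.896178)≈-2.453622; next y=2/5·(-1.771266)+3/4·(-2.453622)≈-2.548723
n=8: y≈-2.548723, sp=-3, e=sp−y≈-0.451277; I≈-6.912121, D=e−e_prev≈0.777457; u=1/2·(-0.451277)+1/4·(-6.912121)+1/4·0.777457≈-1.759304; next y=2/5·(-2.548723)+3/4·(-1.759304)≈-2.338967
n=9: y≈-2.338967, sp=-3, e=sp−y≈-0.661033; I≈-7.573153, D=e−e_prev≈-0.209756; u=1/2·(-0.661033)+1/4·(-7.573153)+1/4·(-0.209756)≈-2.276243; next y=2/5·(-2.338967)+3/4·(-2.276243)≈-2.642770
n=10: y≈-2.642770, sp=-3, e=sp−y≈-0.357230; I≈-7.930384, D=e−e_prev≈0.303802; u=1/2·(-0.357230)+1/4·(-7.930384)+1/4·0.303802≈-2.085261; next y=2/5·(-2.642770)+3/4·(-2.085261)≈-2.621053
n=11: y≈-2.621053, sp=-2, e=sp−y≈0.621053; I≈-7.309330, D=e−e_prev≈0.978284; u=1/2·0.621053+1/4·(-7.309330)+1/4·0.978284≈-1.272235; next y=2/5·(-2.621053)+3/4·(-1.272235)≈-2.002598
n=12: y≈-2.002598, sp=-2, e=sp−y≈0.002598; I≈-7.306733, D=e−e_prev≈-0.618456; u=1/2·0.002598+1/4·(-7.306733)+1/4·(-0.618456)≈-1.979998; next y=2/5·(-2.002598)+3/4·(-1.979998)≈-2.286038

0 -2 -2.000 0.000
1 -2 -0.500 -1.500
2 -2 -1.525 -0.975
3 -2 -1.091 -1.534
4 -2 -1.449 -1.432
5 -2 -1.338 -1.660
6 -2 -1.472 -1.667
7 -3 -2.454 -1.771
8 -3 -1.759 -2.549
9 -3 -2.276 -2.339
10 -3 -2.085 -2.643
11 -2 -1.272 -2.621
12 -2 -1.980 -2.003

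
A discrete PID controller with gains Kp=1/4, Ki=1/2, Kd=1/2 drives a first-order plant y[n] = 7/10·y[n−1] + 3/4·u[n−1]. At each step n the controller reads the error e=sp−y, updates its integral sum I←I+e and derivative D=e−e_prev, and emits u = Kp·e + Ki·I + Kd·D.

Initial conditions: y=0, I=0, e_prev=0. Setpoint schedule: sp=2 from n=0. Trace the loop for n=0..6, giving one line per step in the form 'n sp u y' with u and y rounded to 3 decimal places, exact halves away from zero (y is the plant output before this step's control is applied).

0 2 2.500 0.000
1 2 0.156 1.875
2 2 1.713 1.430
3 2 0.706 2.285
4 2 1.186 2.129
5 2 0.730 2.380
6 2 0.874 2.213

(exact arithmetic carried between steps; '≈' marks a value shown rounded to 6 d.p. or computed from one; I and e_prev carry over from the previous line; the table rounds u and y to 3 d.p., halves away from zero)
n=0: y=0, sp=2, e=sp−y=2; I=2, D=e−e_prev=2; u=1/4·2+1/2·2+1/2·2=2.5; next y=7/10·0+3/4·2.5=1.875
n=1: y=1.875, sp=2, e=sp−y=0.125; I=2.125, D=e−e_prev=-1.875; u=1/4·0.125+1/2·2.125+1/2·(-1.875)=0.15625; next y=7/10·1.875+3/4·0.15625≈1.429688
n=2: y≈1.429688, sp=2, e=sp−y≈0.570313; I≈2.695313, D=e−e_prev≈0.445313; u=1/4·0.570313+1/2·2.695313+1/2·0.445313≈1.712891; next y=7/10·1.429688+3/4·1.712891≈2.285449
n=3: y≈2.285449, sp=2, e=sp−y≈-0.285449; I≈2.409863, D=e−e_prev≈-0.855762; u=1/4·(-0.285449)+1/2·2.409863+1/2·(-0.855762)≈0.705688; next y=7/10·2.285449+3/4·0.705688≈2.129081
n=4: y≈2.129081, sp=2, e=sp−y≈-0.129081; I≈2.280782, D=e−e_prev≈0.156368; u=1/4·(-0.129081)+1/2·2.280782+1/2·0.156368≈1.186305; next y=7/10·2.129081+3/4·1.186305≈2.380085
n=5: y≈2.380085, sp=2, e=sp−y≈-0.380085; I≈1.900697, D=e−e_prev≈-0.251005; u=1/4·(-0.380085)+1/2·1.900697+1/2·(-0.251005)≈0.729825; next y=7/10·2.380085+3/4·0.729825≈2.213428
n=6: y≈2.213428, sp=2, e=sp−y≈-0.213428; I≈1.687269, D=e−e_prev≈0.166657; u=1/4·(-0.213428)+1/2·1.687269+1/2·0.166657≈0.873606; next y=7/10·2.213428+3/4·0.873606≈2.204604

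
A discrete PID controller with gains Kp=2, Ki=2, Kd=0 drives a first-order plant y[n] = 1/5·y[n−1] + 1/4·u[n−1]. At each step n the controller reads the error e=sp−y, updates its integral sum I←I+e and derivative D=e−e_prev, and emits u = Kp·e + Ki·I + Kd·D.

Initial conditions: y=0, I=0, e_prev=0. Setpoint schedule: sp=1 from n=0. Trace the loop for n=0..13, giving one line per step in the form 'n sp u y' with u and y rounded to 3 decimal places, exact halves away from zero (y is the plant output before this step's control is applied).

0 1 4.000 0.000
1 1 2.000 1.000
2 1 3.200 0.700
3 1 2.840 0.940
4 1 3.128 0.898
5 1 3.078 0.962
6 1 3.154 0.962
7 1 3.154 0.981
8 1 3.177 0.985
9 1 3.182 0.991
10 1 3.189 0.994
11 1 3.192 0.996
12 1 3.195 0.997
13 1 3.197 0.998

(exact arithmetic carried between steps; '≈' marks a value shown rounded to 6 d.p. or computed from one; I and e_prev carry over from the previous line; the table rounds u and y to 3 d.p., halves away from zero)
n=0: y=0, sp=1, e=sp−y=1; I=1, D=e−e_prev=1; u=2·1+2·1+0·1=4; next y=1/5·0+1/4·4=1
n=1: y=1, sp=1, e=sp−y=0; I=1, D=e−e_prev=-1; u=2·0+2·1+0·(-1)=2; next y=1/5·1+1/4·2=0.7
n=2: y=0.7, sp=1, e=sp−y=0.3; I=1.3, D=e−e_prev=0.3; u=2·0.3+2·1.3+0·0.3=3.2; next y=1/5·0.7+1/4·3.2=0.94
n=3: y=0.94, sp=1, e=sp−y=0.06; I=1.36, D=e−e_prev=-0.24; u=2·0.06+2·1.36+0·(-0.24)=2.84; next y=1/5·0.94+1/4·2.84=0.898
n=4: y=0.898, sp=1, e=sp−y=0.102; I=1.462, D=e−e_prev=0.042; u=2·0.102+2·1.462+0·0.042=3.128; next y=1/5·0.898+1/4·3.128=0.9616
n=5: y=0.9616, sp=1, e=sp−y=0.0384; I=1.5004, D=e−e_prev=-0.0636; u=2·0.0384+2·1.5004+0·(-0.0636)=3.0776; next y=1/5·0.9616+1/4·3.0776=0.96172
n=6: y=0.96172, sp=1, e=sp−y=0.03828; I=1.53868, D=e−e_prev=-0.00012; u=2·0.03828+2·1.53868+0·(-0.00012)=3.15392; next y=1/5·0.96172+1/4·3.15392=0.980824
n=7: y=0.980824, sp=1, e=sp−y=0.019176; I=1.557856, D=e−e_prev=-0.019104; u=2·0.019176+2·1.557856+0·(-0.019104)=3.154064; next y=1/5·0.980824+1/4·3.154064≈0.984681
n=8: y≈0.984681, sp=1, e=sp−y≈0.015319; I≈1.573175, D=e−e_prev≈-0.003857; u=2·0.015319+2·1.573175+0·(-0.003857)≈3.176989; next y=1/5·0.984681+1/4·3.176989≈0.991183
n=9: y≈0.991183, sp=1, e=sp−y≈0.008817; I≈1.581992, D=e−e_prev≈-0.006503; u=2·0.008817+2·1.581992+0·(-0.006503)≈3.181617; next y=1/5·0.991183+1/4·3.181617≈0.993641
n=10: y≈0.993641, sp=1, e=sp−y≈0.006359; I≈1.588351, D=e−e_prev≈-0.002458; u=2·0.006359+2·1.588351+0·(-0.002458)≈3.189420; next y=1/5·0.993641+1/4·3.189420≈0.996083
n=11: y≈0.996083, sp=1, e=sp−y≈0.003917; I≈1.592268, D=e−e_prev≈-0.002442; u=2·0.003917+2·1.592268+0·(-0.002442)≈3.192369; next y=1/5·0.996083+1/4·3.192369≈0.997309
n=12: y≈0.997309, sp=1, e=sp−y≈0.002691; I≈1.594959, D=e−e_prev≈-0.001226; u=2·0.002691+2·1.594959+0·(-0.001226)≈3.195300; next y=1/5·0.997309+1/4·3.195300≈0.998287
n=13: y≈0.998287, sp=1, e=sp−y≈0.001713; I≈1.596672, D=e−e_prev≈-0.000978; u=2·0.001713+2·1.596672+0·(-0.000978)≈3.196771; next y=1/5·0.998287+1/4·3.196771≈0.998850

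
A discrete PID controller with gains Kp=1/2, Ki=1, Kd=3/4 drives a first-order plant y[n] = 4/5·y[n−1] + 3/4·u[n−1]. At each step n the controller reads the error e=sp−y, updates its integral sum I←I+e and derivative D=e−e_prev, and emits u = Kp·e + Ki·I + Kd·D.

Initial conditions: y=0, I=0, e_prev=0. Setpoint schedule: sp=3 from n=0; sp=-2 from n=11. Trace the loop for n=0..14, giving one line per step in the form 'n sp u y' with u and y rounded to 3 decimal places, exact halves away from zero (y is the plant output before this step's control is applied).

(exact arithmetic carried between steps; '≈' marks a value shown rounded to 6 d.p. or computed from one; I and e_prev carry over from the previous line; the table rounds u and y to 3 d.p., halves away from zero)
n=0: y=0, sp=3, e=sp−y=3; I=3, D=e−e_prev=3; u=1/2·3+1·3+3/4·3=6.75; next y=4/5·0+3/4·6.75=5.0625
n=1: y=5.0625, sp=3, e=sp−y=-2.0625; I=0.9375, D=e−e_prev=-5.0625; u=1/2·(-2.0625)+1·0.9375+3/4·(-5.0625)=-3.890625; next y=4/5·5.0625+3/4·(-3.890625)≈1.132031
n=2: y≈1.132031, sp=3, e=sp−y≈1.867969; I≈2.805469, D=e−e_prev≈3.930469; u=1/2·1.867969+1·2.805469+3/4·3.930469≈6.687305; next y=4/5·1.132031+3/4·6.687305≈5.921104
n=3: y≈5.921104, sp=3, e=sp−y≈-2.921104; I≈-0.115635, D=e−e_prev≈-4.789072; u=1/2·(-2.921104)+1·(-0.115635)+3/4·(-4.789072)≈-5.167991; next y=4/5·5.921104+3/4·(-5.167991)≈0.860890
n=4: y≈0.860890, sp=3, e=sp−y≈2.139110; I≈2.023475, D=e−e_prev≈5.060214; u=1/2·2.139110+1·2.023475+3/4·5.060214≈6.888191; next y=4/5·0.860890+3/4·6.888191≈5.854855
n=5: y≈5.854855, sp=3, e=sp−y≈-2.854855; I≈-0.831380, D=e−e_prev≈-4.993965; u=1/2·(-2.854855)+1·(-0.831380)+3/4·(-4.993965)≈-6.004281; next y=4/5·5.854855+3/4·(-6.004281)≈0.180673
n=6: y≈0.180673, sp=3, e=sp−y≈2.819327; I≈1.987947, D=e−e_prev≈5.674182; u=1/2·2.819327+1·1.987947+3/4·5.674182≈7.653247; next y=4/5·0.180673+3/4·7.653247≈5.884474
n=7: y≈5.884474, sp=3, e=sp−y≈-2.884474; I≈-0.896527, D=e−e_prev≈-5.703800; u=1/2·(-2.884474)+1·(-0.896527)+3/4·(-5.703800)≈-6.616614; next y=4/5·5.884474+3/4·(-6.616614)≈-0.254881
n=8: y≈-0.254881, sp=3, e=sp−y≈3.254881; I≈2.358355, D=e−e_prev≈6.139355; u=1/2·3.254881+1·2.358355+3/4·6.139355≈8.590312; next y=4/5·(-0.254881)+3/4·8.590312≈6.238829
n=9: y≈6.238829, sp=3, e=sp−y≈-3.238829; I≈-0.880474, D=e−e_prev≈-6.493710; u=1/2·(-3.238829)+1·(-0.880474)+3/4·(-6.493710)≈-7.370171; next y=4/5·6.238829+3/4·(-7.370171)≈-0.536565
n=10: y≈-0.536565, sp=3, e=sp−y≈3.536565; I≈2.656091, D=e−e_prev≈6.775394; u=1/2·3.536565+1·2.656091+3/4·6.775394≈9.505919; next y=4/5·(-0.536565)+3/4·9.505919≈6.700187
n=11: y≈6.700187, sp=-2, e=sp−y≈-8.700187; I≈-6.044096, D=e−e_prev≈-12.236752; u=1/2·(-8.700187)+1·(-6.044096)+3/4·(-12.236752)≈-19.571754; next y=4/5·6.700187+3/4·(-19.571754)≈-9.318666
n=12: y≈-9.318666, sp=-2, e=sp−y≈7.318666; I≈1.274570, D=e−e_prev≈16.018853; u=1/2·7.318666+1·1.274570+3/4·16.018853≈16.948042; next y=4/5·(-9.318666)+3/4·16.948042≈5.256099
n=13: y≈5.256099, sp=-2, e=sp−y≈-7.256099; I≈-5.981529, D=e−e_prev≈-14.574765; u=1/2·(-7.256099)+1·(-5.981529)+3/4·(-14.574765)≈-20.540653; next y=4/5·5.256099+3/4·(-20.540653)≈-11.200610
n=14: y≈-11.200610, sp=-2, e=sp−y≈9.200610; I≈3.219081, D=e−e_prev≈16.456709; u=1/2·9.200610+1·3.219081+3/4·16.456709≈20.161918; next y=4/5·(-11.200610)+3/4·20.161918≈6.160950

0 3 6.750 0.000
1 3 -3.891 5.063
2 3 6.687 1.132
3 3 -5.168 5.921
4 3 6.888 0.861
5 3 -6.004 5.855
6 3 7.653 0.181
7 3 -6.617 5.884
8 3 8.590 -0.255
9 3 -7.370 6.239
10 3 9.506 -0.537
11 -2 -19.572 6.700
12 -2 16.948 -9.319
13 -2 -20.541 5.256
14 -2 20.162 -11.201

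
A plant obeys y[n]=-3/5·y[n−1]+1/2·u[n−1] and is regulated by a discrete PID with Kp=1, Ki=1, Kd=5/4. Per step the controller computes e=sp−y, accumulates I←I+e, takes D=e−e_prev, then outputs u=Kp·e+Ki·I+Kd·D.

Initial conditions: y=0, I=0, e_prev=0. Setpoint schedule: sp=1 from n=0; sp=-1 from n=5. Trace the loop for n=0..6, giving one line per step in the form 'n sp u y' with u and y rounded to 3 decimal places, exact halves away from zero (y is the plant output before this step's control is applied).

(exact arithmetic carried between steps; '≈' marks a value shown rounded to 6 d.p. or computed from one; I and e_prev carry over from the previous line; the table rounds u and y to 3 d.p., halves away from zero)
n=0: y=0, sp=1, e=sp−y=1; I=1, D=e−e_prev=1; u=1·1+1·1+5/4·1=3.25; next y=-3/5·0+1/2·3.25=1.625
n=1: y=1.625, sp=1, e=sp−y=-0.625; I=0.375, D=e−e_prev=-1.625; u=1·(-0.625)+1·0.375+5/4·(-1.625)=-2.28125; next y=-3/5·1.625+1/2·(-2.28125)=-2.115625
n=2: y=-2.115625, sp=1, e=sp−y=3.115625; I=3.490625, D=e−e_prev=3.740625; u=1·3.115625+1·3.490625+5/4·3.740625≈11.282031; next y=-3/5·(-2.115625)+1/2·11.282031≈6.910391
n=3: y≈6.910391, sp=1, e=sp−y≈-5.910391; I≈-2.419766, D=e−e_prev≈-9.026016; u=1·(-5.910391)+1·(-2.419766)+5/4·(-9.026016)≈-19.612676; next y=-3/5·6.910391+1/2·(-19.612676)≈-13.952572
n=4: y≈-13.952572, sp=1, e=sp−y≈14.952572; I≈12.532807, D=e−e_prev≈20.862963; u=1·14.952572+1·12.532807+5/4·20.862963≈53.564083; next y=-3/5·(-13.952572)+1/2·53.564083≈35.153585
n=5: y≈35.153585, sp=-1, e=sp−y≈-36.153585; I≈-23.620778, D=e−e_prev≈-51.106157; u=1·(-36.153585)+1·(-23.620778)+5/4·(-51.106157)≈-123.657059; next y=-3/5·35.153585+1/2·(-123.657059)≈-82.920680
n=6: y≈-82.920680, sp=-1, e=sp−y≈81.920680; I≈58.299902, D=e−e_prev≈118.074265; u=1·81.920680+1·58.299902+5/4·118.074265≈287.813413; next y=-3/5·(-82.920680)+1/2·287.813413≈193.659115

0 1 3.250 0.000
1 1 -2.281 1.625
2 1 11.282 -2.116
3 1 -19.613 6.910
4 1 53.564 -13.953
5 -1 -123.657 35.154
6 -1 287.813 -82.921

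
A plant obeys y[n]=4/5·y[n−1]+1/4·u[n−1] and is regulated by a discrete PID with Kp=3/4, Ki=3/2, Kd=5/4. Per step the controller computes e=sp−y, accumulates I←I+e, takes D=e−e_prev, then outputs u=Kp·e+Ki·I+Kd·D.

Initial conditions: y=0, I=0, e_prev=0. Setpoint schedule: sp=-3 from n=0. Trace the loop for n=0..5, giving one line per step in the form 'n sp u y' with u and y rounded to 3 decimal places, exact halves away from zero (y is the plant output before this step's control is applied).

0 -3 -10.500 0.000
1 -3 -2.063 -2.625
2 -3 -5.939 -2.616
3 -3 -3.138 -3.577
4 -3 -3.233 -3.646
5 -3 -2.073 -3.725

(exact arithmetic carried between steps; '≈' marks a value shown rounded to 6 d.p. or computed from one; I and e_prev carry over from the previous line; the table rounds u and y to 3 d.p., halves away from zero)
n=0: y=0, sp=-3, e=sp−y=-3; I=-3, D=e−e_prev=-3; u=3/4·(-3)+3/2·(-3)+5/4·(-3)=-10.5; next y=4/5·0+1/4·(-10.5)=-2.625
n=1: y=-2.625, sp=-3, e=sp−y=-0.375; I=-3.375, D=e−e_prev=2.625; u=3/4·(-0.375)+3/2·(-3.375)+5/4·2.625=-2.0625; next y=4/5·(-2.625)+1/4·(-2.0625)=-2.615625
n=2: y=-2.615625, sp=-3, e=sp−y=-0.384375; I=-3.759375, D=e−e_prev=-0.009375; u=3/4·(-0.384375)+3/2·(-3.759375)+5/4·(-0.009375)≈-5.939063; next y=4/5·(-2.615625)+1/4·(-5.939063)≈-3.577266
n=3: y≈-3.577266, sp=-3, e=sp−y≈0.577266; I≈-3.182109, D=e−e_prev≈0.961641; u=3/4·0.577266+3/2·(-3.182109)+5/4·0.961641≈-3.138164; next y=4/5·(-3.577266)+1/4·(-3.138164)≈-3.646354
n=4: y≈-3.646354, sp=-3, e=sp−y≈0.646354; I≈-2.535756, D=e−e_prev≈0.069088; u=3/4·0.646354+3/2·(-2.535756)+5/4·0.069088≈-3.232509; next y=4/5·(-3.646354)+1/4·(-3.232509)≈-3.725210
n=5: y≈-3.725210, sp=-3, e=sp−y≈0.725210; I≈-1.810546, D=e−e_prev≈0.078856; u=3/4·0.725210+3/2·(-1.810546)+5/4·0.078856≈-2.073341; next y=4/5·(-3.725210)+1/4·(-2.073341)≈-3.498503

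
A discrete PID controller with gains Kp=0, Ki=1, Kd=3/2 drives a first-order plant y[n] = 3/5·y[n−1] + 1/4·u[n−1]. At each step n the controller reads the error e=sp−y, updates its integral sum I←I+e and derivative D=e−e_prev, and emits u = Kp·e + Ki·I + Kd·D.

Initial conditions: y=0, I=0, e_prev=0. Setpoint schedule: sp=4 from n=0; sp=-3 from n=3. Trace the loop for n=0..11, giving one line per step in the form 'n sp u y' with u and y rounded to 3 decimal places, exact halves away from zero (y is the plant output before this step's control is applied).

0 4 10.000 0.000
1 4 1.750 2.500
2 4 8.406 1.938
3 -3 -11.191 3.264
4 -3 5.293 -0.839
5 -3 -7.170 0.820
6 -3 -3.200 -1.301
7 -3 -7.381 -1.581
8 -3 -6.187 -2.794
9 -3 -7.140 -3.223
10 -3 -6.322 -3.719
11 -3 -6.114 -3.812

(exact arithmetic carried between steps; '≈' marks a value shown rounded to 6 d.p. or computed from one; I and e_prev carry over from the previous line; the table rounds u and y to 3 d.p., halves away from zero)
n=0: y=0, sp=4, e=sp−y=4; I=4, D=e−e_prev=4; u=0·4+1·4+3/2·4=10; next y=3/5·0+1/4·10=2.5
n=1: y=2.5, sp=4, e=sp−y=1.5; I=5.5, D=e−e_prev=-2.5; u=0·1.5+1·5.5+3/2·(-2.5)=1.75; next y=3/5·2.5+1/4·1.75=1.9375
n=2: y=1.9375, sp=4, e=sp−y=2.0625; I=7.5625, D=e−e_prev=0.5625; u=0·2.0625+1·7.5625+3/2·0.5625=8.40625; next y=3/5·1.9375+1/4·8.40625≈3.264063
n=3: y≈3.264063, sp=-3, e=sp−y≈-6.264063; I≈1.298438, D=e−e_prev≈-8.326563; u=0·(-6.264063)+1·1.298438+3/2·(-8.326563)≈-11.191406; next y=3/5·3.264063+1/4·(-11.191406)≈-0.839414
n=4: y≈-0.839414, sp=-3, e=sp−y≈-2.160586; I≈-0.862148, D=e−e_prev≈4.103477; u=0·(-2.160586)+1·(-0.862148)+3/2·4.103477≈5.293066; next y=3/5·(-0.839414)+1/4·5.293066≈0.819618
n=5: y≈0.819618, sp=-3, e=sp−y≈-3.819618; I≈-4.681767, D=e−e_prev≈-1.659032; u=0·(-3.819618)+1·(-4.681767)+3/2·(-1.659032)≈-7.170315; next y=3/5·0.819618+1/4·(-7.170315)≈-1.300808
n=6: y≈-1.300808, sp=-3, e=sp−y≈-1.699192; I≈-6.380959, D=e−e_prev≈2.120426; u=0·(-1.699192)+1·(-6.380959)+3/2·2.120426≈-3.200320; next y=3/5·(-1.300808)+1/4·(-3.200320)≈-1.580565
n=7: y≈-1.580565, sp=-3, e=sp−y≈-1.419435; I≈-7.800394, D=e−e_prev≈0.279757; u=0·(-1.419435)+1·(-7.800394)+3/2·0.279757≈-7.380759; next y=3/5·(-1.580565)+1/4·(-7.380759)≈-2.793529
n=8: y≈-2.793529, sp=-3, e=sp−y≈-0.206471; I≈-8.006866, D=e−e_prev≈1.212964; u=0·(-0.206471)+1·(-8.006866)+3/2·1.212964≈-6.187420; next y=3/5·(-2.793529)+1/4·(-6.187420)≈-3.222972
n=9: y≈-3.222972, sp=-3, e=sp−y≈0.222972; I≈-7.783894, D=e−e_prev≈0.429444; u=0·0.222972+1·(-7.783894)+3/2·0.429444≈-7.139728; next y=3/5·(-3.222972)+1/4·(-7.139728)≈-3.718715
n=10: y≈-3.718715, sp=-3, e=sp−y≈0.718715; I≈-7.065178, D=e−e_prev≈0.495743; u=0·0.718715+1·(-7.065178)+3/2·0.495743≈-6.321563; next y=3/5·(-3.718715)+1/4·(-6.321563)≈-3.811620
n=11: y≈-3.811620, sp=-3, e=sp−y≈0.811620; I≈-6.253558, D=e−e_prev≈0.092905; u=0·0.811620+1·(-6.253558)+3/2·0.092905≈-6.114201; next y=3/5·(-3.811620)+1/4·(-6.114201)≈-3.815522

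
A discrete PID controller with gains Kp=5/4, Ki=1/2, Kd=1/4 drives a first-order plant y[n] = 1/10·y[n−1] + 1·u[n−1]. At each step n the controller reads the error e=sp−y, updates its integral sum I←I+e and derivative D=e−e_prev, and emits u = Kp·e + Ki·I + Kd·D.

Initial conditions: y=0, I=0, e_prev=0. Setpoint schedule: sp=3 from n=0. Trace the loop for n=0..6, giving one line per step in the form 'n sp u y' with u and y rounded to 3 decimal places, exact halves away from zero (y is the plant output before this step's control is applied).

(exact arithmetic carried between steps; '≈' marks a value shown rounded to 6 d.p. or computed from one; I and e_prev carry over from the previous line; the table rounds u and y to 3 d.p., halves away from zero)
n=0: y=0, sp=3, e=sp−y=3; I=3, D=e−e_prev=3; u=5/4·3+1/2·3+1/4·3=6; next y=1/10·0+1·6=6
n=1: y=6, sp=3, e=sp−y=-3; I=0, D=e−e_prev=-6; u=5/4·(-3)+1/2·0+1/4·(-6)=-5.25; next y=1/10·6+1·(-5.25)=-4.65
n=2: y=-4.65, sp=3, e=sp−y=7.65; I=7.65, D=e−e_prev=10.65; u=5/4·7.65+1/2·7.65+1/4·10.65=16.05; next y=1/10·(-4.65)+1·16.05=15.585
n=3: y=15.585, sp=3, e=sp−y=-12.585; I=-4.935, D=e−e_prev=-20.235; u=5/4·(-12.585)+1/2·(-4.935)+1/4·(-20.235)=-23.2575; next y=1/10·15.585+1·(-23.2575)=-21.699
n=4: y=-21.699, sp=3, e=sp−y=24.699; I=19.764, D=e−e_prev=37.284; u=5/4·24.699+1/2·19.764+1/4·37.284=50.07675; next y=1/10·(-21.699)+1·50.07675=47.90685
n=5: y=47.90685, sp=3, e=sp−y=-44.90685; I=-25.14285, D=e−e_prev=-69.60585; u=5/4·(-44.90685)+1/2·(-25.14285)+1/4·(-69.60585)=-86.10645; next y=1/10·47.90685+1·(-86.10645)=-81.315765
n=6: y=-81.315765, sp=3, e=sp−y=84.315765; I=59.172915, D=e−e_prev=129.222615; u=5/4·84.315765+1/2·59.172915+1/4·129.222615≈167.286818; next y=1/10·(-81.315765)+1·167.286818≈159.155241

0 3 6.000 0.000
1 3 -5.250 6.000
2 3 16.050 -4.650
3 3 -23.258 15.585
4 3 50.077 -21.699
5 3 -86.106 47.907
6 3 167.287 -81.316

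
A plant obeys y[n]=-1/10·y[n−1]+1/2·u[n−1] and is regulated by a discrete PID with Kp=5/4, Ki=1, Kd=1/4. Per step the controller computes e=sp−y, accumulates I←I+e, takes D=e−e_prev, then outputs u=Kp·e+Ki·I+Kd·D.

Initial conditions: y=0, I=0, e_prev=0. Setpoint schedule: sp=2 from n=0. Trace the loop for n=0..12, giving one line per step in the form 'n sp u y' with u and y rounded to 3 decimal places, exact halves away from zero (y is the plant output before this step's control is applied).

(exact arithmetic carried between steps; '≈' marks a value shown rounded to 6 d.p. or computed from one; I and e_prev carry over from the previous line; the table rounds u and y to 3 d.p., halves away from zero)
n=0: y=0, sp=2, e=sp−y=2; I=2, D=e−e_prev=2; u=5/4·2+1·2+1/4·2=5; next y=-1/10·0+1/2·5=2.5
n=1: y=2.5, sp=2, e=sp−y=-0.5; I=1.5, D=e−e_prev=-2.5; u=5/4·(-0.5)+1·1.5+1/4·(-2.5)=0.25; next y=-1/10·2.5+1/2·0.25=-0.125
n=2: y=-0.125, sp=2, e=sp−y=2.125; I=3.625, D=e−e_prev=2.625; u=5/4·2.125+1·3.625+1/4·2.625=6.9375; next y=-1/10·(-0.125)+1/2·6.9375=3.48125
n=3: y=3.48125, sp=2, e=sp−y=-1.48125; I=2.14375, D=e−e_prev=-3.60625; u=5/4·(-1.48125)+1·2.14375+1/4·(-3.60625)=-0.609375; next y=-1/10·3.48125+1/2·(-0.609375)≈-0.652813
n=4: y≈-0.652813, sp=2, e=sp−y≈2.652813; I≈4.796563, D=e−e_prev≈4.134063; u=5/4·2.652813+1·4.796563+1/4·4.134063≈9.146094; next y=-1/10·(-0.652813)+1/2·9.146094≈4.638328
n=5: y≈4.638328, sp=2, e=sp−y≈-2.638328; I≈2.158234, D=e−e_prev≈-5.291141; u=5/4·(-2.638328)+1·2.158234+1/4·(-5.291141)≈-2.462461; next y=-1/10·4.638328+1/2·(-2.462461)≈-1.695063
n=6: y≈-1.695063, sp=2, e=sp−y≈3.695063; I≈5.853298, D=e−e_prev≈6.333391; u=5/4·3.695063+1·5.853298+1/4·6.333391≈12.055475; next y=-1/10·(-1.695063)+1/2·12.055475≈6.197244
n=7: y≈6.197244, sp=2, e=sp−y≈-4.197244; I≈1.656054, D=e−e_prev≈-7.892307; u=5/4·(-4.197244)+1·1.656054+1/4·(-7.892307)≈-5.563577; next y=-1/10·6.197244+1/2·(-5.563577)≈-3.401513
n=8: y≈-3.401513, sp=2, e=sp−y≈5.401513; I≈7.057567, D=e−e_prev≈9.598757; u=5/4·5.401513+1·7.057567+1/4·9.598757≈16.209147; next y=-1/10·(-3.401513)+1/2·16.209147≈8.444725
n=9: y≈8.444725, sp=2, e=sp−y≈-6.444725; I≈0.612842, D=e−e_prev≈-11.846238; u=5/4·(-6.444725)+1·0.612842+1/4·(-11.846238)≈-10.404624; next y=-1/10·8.444725+1/2·(-10.404624)≈-6.046784
n=10: y≈-6.046784, sp=2, e=sp−y≈8.046784; I≈8.659626, D=e−e_prev≈14.491509; u=5/4·8.046784+1·8.659626+1/4·14.491509≈22.340984; next y=-1/10·(-6.046784)+1/2·22.340984≈11.775171
n=11: y≈11.775171, sp=2, e=sp−y≈-9.775171; I≈-1.115544, D=e−e_prev≈-17.821955; u=5/4·(-9.775171)+1·(-1.115544)+1/4·(-17.821955)≈-17.789996; next y=-1/10·11.775171+1/2·(-17.789996)≈-10.072515
n=12: y≈-10.072515, sp=2, e=sp−y≈12.072515; I≈10.956971, D=e−e_prev≈21.847686; u=5/4·12.072515+1·10.956971+1/4·21.847686≈31.509536; next y=-1/10·(-10.072515)+1/2·31.509536≈16.762020

0 2 5.000 0.000
1 2 0.250 2.500
2 2 6.938 -0.125
3 2 -0.609 3.481
4 2 9.146 -0.653
5 2 -2.462 4.638
6 2 12.055 -1.695
7 2 -5.564 6.197
8 2 16.209 -3.402
9 2 -10.405 8.445
10 2 22.341 -6.047
11 2 -17.790 11.775
12 2 31.510 -10.073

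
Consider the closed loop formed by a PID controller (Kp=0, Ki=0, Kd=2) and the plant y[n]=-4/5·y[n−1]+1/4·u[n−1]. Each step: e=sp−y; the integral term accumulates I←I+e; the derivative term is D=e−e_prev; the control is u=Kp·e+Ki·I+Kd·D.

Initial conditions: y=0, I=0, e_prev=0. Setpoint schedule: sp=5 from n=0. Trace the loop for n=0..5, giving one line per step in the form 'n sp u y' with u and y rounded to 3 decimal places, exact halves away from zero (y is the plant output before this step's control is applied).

(exact arithmetic carried between steps; '≈' marks a value shown rounded to 6 d.p. or computed from one; I and e_prev carry over from the previous line; the table rounds u and y to 3 d.p., halves away from zero)
n=0: y=0, sp=5, e=sp−y=5; I=5, D=e−e_prev=5; u=0·5+0·5+2·5=10; next y=-4/5·0+1/4·10=2.5
n=1: y=2.5, sp=5, e=sp−y=2.5; I=7.5, D=e−e_prev=-2.5; u=0·2.5+0·7.5+2·(-2.5)=-5; next y=-4/5·2.5+1/4·(-5)=-3.25
n=2: y=-3.25, sp=5, e=sp−y=8.25; I=15.75, D=e−e_prev=5.75; u=0·8.25+0·15.75+2·5.75=11.5; next y=-4/5·(-3.25)+1/4·11.5=5.475
n=3: y=5.475, sp=5, e=sp−y=-0.475; I=15.275, D=e−e_prev=-8.725; u=0·(-0.475)+0·15.275+2·(-8.725)=-17.45; next y=-4/5·5.475+1/4·(-17.45)=-8.7425
n=4: y=-8.7425, sp=5, e=sp−y=13.7425; I=29.0175, D=e−e_prev=14.2175; u=0·13.7425+0·29.0175+2·14.2175=28.435; next y=-4/5·(-8.7425)+1/4·28.435=14.10275
n=5: y=14.10275, sp=5, e=sp−y=-9.10275; I=19.91475, D=e−e_prev=-22.84525; u=0·(-9.10275)+0·19.91475+2·(-22.84525)=-45.6905; next y=-4/5·14.10275+1/4·(-45.6905)=-22.704825

0 5 10.000 0.000
1 5 -5.000 2.500
2 5 11.500 -3.250
3 5 -17.450 5.475
4 5 28.435 -8.743
5 5 -45.691 14.103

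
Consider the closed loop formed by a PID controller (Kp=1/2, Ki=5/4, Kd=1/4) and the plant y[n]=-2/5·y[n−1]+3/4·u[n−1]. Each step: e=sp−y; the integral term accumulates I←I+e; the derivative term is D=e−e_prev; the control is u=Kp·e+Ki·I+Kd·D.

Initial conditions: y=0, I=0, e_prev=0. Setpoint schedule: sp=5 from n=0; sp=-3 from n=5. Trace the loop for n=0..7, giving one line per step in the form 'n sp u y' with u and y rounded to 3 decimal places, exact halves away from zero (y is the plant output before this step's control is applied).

(exact arithmetic carried between steps; '≈' marks a value shown rounded to 6 d.p. or computed from one; I and e_prev carry over from the previous line; the table rounds u and y to 3 d.p., halves away from zero)
n=0: y=0, sp=5, e=sp−y=5; I=5, D=e−e_prev=5; u=1/2·5+5/4·5+1/4·5=10; next y=-2/5·0+3/4·10=7.5
n=1: y=7.5, sp=5, e=sp−y=-2.5; I=2.5, D=e−e_prev=-7.5; u=1/2·(-2.5)+5/4·2.5+1/4·(-7.5)=0; next y=-2/5·7.5+3/4·0=-3
n=2: y=-3, sp=5, e=sp−y=8; I=10.5, D=e−e_prev=10.5; u=1/2·8+5/4·10.5+1/4·10.5=19.75; next y=-2/5·(-3)+3/4·19.75=16.0125
n=3: y=16.0125, sp=5, e=sp−y=-11.0125; I=-0.5125, D=e−e_prev=-19.0125; u=1/2·(-11.0125)+5/4·(-0.5125)+1/4·(-19.0125)=-10.9; next y=-2/5·16.0125+3/4·(-10.9)=-14.58
n=4: y=-14.58, sp=5, e=sp−y=19.58; I=19.0675, D=e−e_prev=30.5925; u=1/2·19.58+5/4·19.0675+1/4·30.5925=41.2725; next y=-2/5·(-14.58)+3/4·41.2725=36.786375
n=5: y=36.786375, sp=-3, e=sp−y=-39.786375; I=-20.718875, D=e−e_prev=-59.366375; u=1/2·(-39.786375)+5/4·(-20.718875)+1/4·(-59.366375)=-60.633375; next y=-2/5·36.786375+3/4·(-60.633375)≈-60.189581
n=6: y≈-60.189581, sp=-3, e=sp−y≈57.189581; I≈36.470706, D=e−e_prev≈96.975956; u=1/2·57.189581+5/4·36.470706+1/4·96.975956≈98.427163; next y=-2/5·(-60.189581)+3/4·98.427163≈97.896204
n=7: y≈97.896204, sp=-3, e=sp−y≈-100.896204; I≈-64.425498, D=e−e_prev≈-158.085786; u=1/2·(-100.896204)+5/4·(-64.425498)+1/4·(-158.085786)≈-170.501421; next y=-2/5·97.896204+3/4·(-170.501421)≈-167.034548

0 5 10.000 0.000
1 5 0.000 7.500
2 5 19.750 -3.000
3 5 -10.900 16.013
4 5 41.273 -14.580
5 -3 -60.633 36.786
6 -3 98.427 -60.190
7 -3 -170.501 97.896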